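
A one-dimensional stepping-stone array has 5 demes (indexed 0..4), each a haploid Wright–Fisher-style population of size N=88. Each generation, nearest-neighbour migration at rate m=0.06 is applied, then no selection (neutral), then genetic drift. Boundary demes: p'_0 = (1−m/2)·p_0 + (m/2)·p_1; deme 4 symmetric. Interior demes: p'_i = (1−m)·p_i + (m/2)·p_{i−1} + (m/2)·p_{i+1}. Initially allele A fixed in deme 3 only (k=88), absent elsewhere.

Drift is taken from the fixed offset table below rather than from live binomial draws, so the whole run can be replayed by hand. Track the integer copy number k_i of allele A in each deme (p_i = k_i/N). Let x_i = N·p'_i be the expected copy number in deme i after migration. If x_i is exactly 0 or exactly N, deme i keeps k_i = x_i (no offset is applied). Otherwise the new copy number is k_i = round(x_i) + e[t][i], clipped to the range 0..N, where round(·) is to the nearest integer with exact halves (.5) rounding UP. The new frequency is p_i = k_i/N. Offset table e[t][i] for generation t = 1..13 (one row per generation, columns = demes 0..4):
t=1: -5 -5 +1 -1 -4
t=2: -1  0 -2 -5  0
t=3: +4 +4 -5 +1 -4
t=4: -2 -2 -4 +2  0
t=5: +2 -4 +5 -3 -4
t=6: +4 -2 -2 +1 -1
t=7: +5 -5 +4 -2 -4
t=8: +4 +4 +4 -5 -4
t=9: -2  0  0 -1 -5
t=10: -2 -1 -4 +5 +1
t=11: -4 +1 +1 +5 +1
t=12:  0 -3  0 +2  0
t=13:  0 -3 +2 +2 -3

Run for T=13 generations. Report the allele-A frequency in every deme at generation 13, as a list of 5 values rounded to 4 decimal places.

t=0: k=[0 0 0 88 0]
t=1: x=[0.0000 0.0000 2.6400 82.7200 2.6400] k=[0 0 4 82 0]
t=2: x=[0.0000 0.1200 6.2200 77.2000 2.4600] k=[0 0 4 72 2]
t=3: x=[0.0000 0.1200 5.9200 67.8600 4.1000] k=[0 4 1 69 0]
t=4: x=[0.1200 3.7900 3.1300 64.8900 2.0700] k=[0 2 0 67 2]
t=5: x=[0.0600 1.8800 2.0700 63.0400 3.9500] k=[2 0 7 60 0]
t=6: x=[1.9400 0.2700 8.3800 56.6100 1.8000] k=[6 0 6 58 1]
t=7: x=[5.8200 0.3600 7.3800 54.7300 2.7100] k=[11 0 11 53 0]
t=8: x=[10.6700 0.6600 11.9300 50.1500 1.5900] k=[15 5 16 45 0]
t=9: x=[14.7000 5.6300 16.5400 42.7800 1.3500] k=[13 6 17 42 0]
t=10: x=[12.7900 6.5400 17.4200 39.9900 1.2600] k=[11 6 13 45 2]
t=11: x=[10.8500 6.3600 13.7500 42.7500 3.2900] k=[7 7 15 48 4]
t=12: x=[7.0000 7.2400 15.7500 45.6900 5.3200] k=[7 4 16 48 5]
t=13: x=[6.9100 4.4500 16.6000 45.7500 6.2900] k=[7 1 19 48 3]

[0.0795, 0.0114, 0.2159, 0.5455, 0.0341]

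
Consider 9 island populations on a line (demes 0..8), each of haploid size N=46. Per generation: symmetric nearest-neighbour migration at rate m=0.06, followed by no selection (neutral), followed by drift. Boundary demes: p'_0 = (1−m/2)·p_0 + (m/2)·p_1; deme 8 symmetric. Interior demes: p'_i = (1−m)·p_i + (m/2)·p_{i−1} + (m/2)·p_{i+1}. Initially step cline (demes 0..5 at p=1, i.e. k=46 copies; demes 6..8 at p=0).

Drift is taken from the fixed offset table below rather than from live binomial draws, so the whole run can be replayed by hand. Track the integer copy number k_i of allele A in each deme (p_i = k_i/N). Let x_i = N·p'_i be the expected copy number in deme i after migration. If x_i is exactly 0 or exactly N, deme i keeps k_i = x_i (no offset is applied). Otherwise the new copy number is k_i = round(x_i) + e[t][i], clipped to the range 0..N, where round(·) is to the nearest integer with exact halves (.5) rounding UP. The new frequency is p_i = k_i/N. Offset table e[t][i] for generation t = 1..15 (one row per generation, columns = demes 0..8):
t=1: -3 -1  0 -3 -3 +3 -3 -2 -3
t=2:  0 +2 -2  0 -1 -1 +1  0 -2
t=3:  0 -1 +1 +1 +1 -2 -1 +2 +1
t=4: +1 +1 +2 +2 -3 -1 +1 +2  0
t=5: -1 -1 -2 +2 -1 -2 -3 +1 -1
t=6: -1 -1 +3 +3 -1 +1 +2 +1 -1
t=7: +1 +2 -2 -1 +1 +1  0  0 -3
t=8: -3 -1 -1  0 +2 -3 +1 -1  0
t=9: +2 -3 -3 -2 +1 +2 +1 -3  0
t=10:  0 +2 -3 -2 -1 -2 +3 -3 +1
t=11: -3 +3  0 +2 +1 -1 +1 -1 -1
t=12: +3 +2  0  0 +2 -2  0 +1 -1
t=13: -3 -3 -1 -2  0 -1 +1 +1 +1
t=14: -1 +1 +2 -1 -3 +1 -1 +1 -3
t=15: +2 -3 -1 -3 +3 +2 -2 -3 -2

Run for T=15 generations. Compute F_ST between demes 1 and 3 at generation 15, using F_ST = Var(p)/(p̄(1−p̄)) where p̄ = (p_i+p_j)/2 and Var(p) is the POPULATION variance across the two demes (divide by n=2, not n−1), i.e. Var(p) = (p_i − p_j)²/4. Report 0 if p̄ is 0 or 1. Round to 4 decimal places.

t=0: k=[46 46 46 46 46 46 0 0 0]
t=1: x=[46.0000 46.0000 46.0000 46.0000 46.0000 44.6200 1.3800 0.0000 0.0000] k=[46 46 46 46 46 46 0 0 0]
t=2: x=[46.0000 46.0000 46.0000 46.0000 46.0000 44.6200 1.3800 0.0000 0.0000] k=[46 46 46 46 46 44 2 0 0]
t=3: x=[46.0000 46.0000 46.0000 46.0000 45.9400 42.8000 3.2000 0.0600 0.0000] k=[46 46 46 46 46 41 2 2 0]
t=4: x=[46.0000 46.0000 46.0000 46.0000 45.8500 39.9800 3.1700 1.9400 0.0600] k=[46 46 46 46 43 39 4 4 0]
t=5: x=[46.0000 46.0000 46.0000 45.9100 42.9700 38.0700 5.0500 3.8800 0.1200] k=[46 46 46 46 42 36 2 5 0]
t=6: x=[46.0000 46.0000 46.0000 45.8800 41.9400 35.1600 3.1100 4.7600 0.1500] k=[46 46 46 46 41 36 5 6 0]
t=7: x=[46.0000 46.0000 46.0000 45.8500 41.0000 35.2200 5.9600 5.7900 0.1800] k=[46 46 46 45 42 36 6 6 0]
t=8: x=[46.0000 46.0000 45.9700 44.9400 41.9100 35.2800 6.9000 5.8200 0.1800] k=[46 46 45 45 44 32 8 5 0]
t=9: x=[46.0000 45.9700 45.0300 44.9700 43.6700 31.6400 8.6300 4.9400 0.1500] k=[46 43 42 43 45 34 10 2 0]
t=10: x=[45.9100 43.0600 42.0600 43.0300 44.6100 33.6100 10.4800 2.1800 0.0600] k=[46 45 39 41 44 32 13 0 1]
t=11: x=[45.9700 44.8500 39.2400 41.0300 43.5500 31.7900 13.1800 0.4200 0.9700] k=[43 46 39 43 45 31 14 0 0]
t=12: x=[43.0900 45.7000 39.3300 42.9400 44.5200 30.9100 14.0900 0.4200 0.0000] k=[46 46 39 43 46 29 14 1 0]
t=13: x=[46.0000 45.7900 39.3300 42.9700 45.4000 29.0600 14.0600 1.3600 0.0300] k=[46 43 38 41 45 28 15 2 1]
t=14: x=[45.9100 42.9400 38.2400 41.0300 44.3700 28.1200 15.0000 2.3600 1.0300] k=[45 44 40 40 41 29 14 3 0]
t=15: x=[44.9700 43.9100 40.1200 40.0300 40.6100 28.9100 14.1200 3.2400 0.0900] k=[46 41 39 37 44 31 12 0 0]

0.0147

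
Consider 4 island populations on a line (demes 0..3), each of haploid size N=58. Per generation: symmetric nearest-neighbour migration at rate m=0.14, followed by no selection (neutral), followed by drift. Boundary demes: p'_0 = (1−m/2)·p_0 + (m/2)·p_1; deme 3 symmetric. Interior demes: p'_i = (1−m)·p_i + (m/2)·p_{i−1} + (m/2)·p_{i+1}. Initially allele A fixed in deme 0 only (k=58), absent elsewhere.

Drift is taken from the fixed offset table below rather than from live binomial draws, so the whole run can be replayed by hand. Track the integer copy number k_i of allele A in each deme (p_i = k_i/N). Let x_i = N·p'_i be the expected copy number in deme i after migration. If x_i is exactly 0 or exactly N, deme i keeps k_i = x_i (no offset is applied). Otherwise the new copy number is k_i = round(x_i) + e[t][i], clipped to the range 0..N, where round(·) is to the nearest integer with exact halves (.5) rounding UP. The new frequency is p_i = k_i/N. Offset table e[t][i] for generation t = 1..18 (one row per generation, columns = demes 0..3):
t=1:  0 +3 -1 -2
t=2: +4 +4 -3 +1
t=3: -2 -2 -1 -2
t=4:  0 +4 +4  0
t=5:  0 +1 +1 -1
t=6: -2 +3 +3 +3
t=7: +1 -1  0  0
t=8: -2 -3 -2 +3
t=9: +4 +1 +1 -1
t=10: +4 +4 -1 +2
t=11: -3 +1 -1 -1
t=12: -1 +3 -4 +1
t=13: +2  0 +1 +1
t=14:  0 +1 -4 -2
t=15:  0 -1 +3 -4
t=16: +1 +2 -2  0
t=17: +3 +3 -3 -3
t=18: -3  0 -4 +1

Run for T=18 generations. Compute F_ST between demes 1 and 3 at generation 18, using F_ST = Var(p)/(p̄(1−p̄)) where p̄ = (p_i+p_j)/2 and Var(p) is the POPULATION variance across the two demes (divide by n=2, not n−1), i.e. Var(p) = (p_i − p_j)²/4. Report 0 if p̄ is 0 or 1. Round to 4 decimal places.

0.3070

t=0: k=[58 0 0 0]
t=1: x=[53.9400 4.0600 0.0000 0.0000] k=[54 7 0 0]
t=2: x=[50.7100 9.8000 0.4900 0.0000] k=[55 14 0 0]
t=3: x=[52.1300 15.8900 0.9800 0.0000] k=[50 14 0 0]
t=4: x=[47.4800 15.5400 0.9800 0.0000] k=[47 20 5 0]
t=5: x=[45.1100 20.8400 5.7000 0.3500] k=[45 22 7 0]
t=6: x=[43.3900 22.5600 7.5600 0.4900] k=[41 26 11 3]
t=7: x=[39.9500 26.0000 11.4900 3.5600] k=[41 25 11 4]
t=8: x=[39.8800 25.1400 11.4900 4.4900] k=[38 22 9 7]
t=9: x=[36.8800 22.2100 9.7700 7.1400] k=[41 23 11 6]
t=10: x=[39.7400 23.4200 11.4900 6.3500] k=[44 27 10 8]
t=11: x=[42.8100 27.0000 11.0500 8.1400] k=[40 28 10 7]
t=12: x=[39.1600 27.5800 11.0500 7.2100] k=[38 31 7 8]
t=13: x=[37.5100 29.8100 8.7500 7.9300] k=[40 30 10 9]
t=14: x=[39.3000 29.3000 11.3300 9.0700] k=[39 30 7 7]
t=15: x=[38.3700 29.0200 8.6100 7.0000] k=[38 28 12 3]
t=16: x=[37.3000 27.5800 12.4900 3.6300] k=[38 30 10 4]
t=17: x=[37.4400 29.1600 10.9800 4.4200] k=[40 32 8 1]
t=18: x=[39.4400 30.8800 9.1900 1.4900] k=[36 31 5 2]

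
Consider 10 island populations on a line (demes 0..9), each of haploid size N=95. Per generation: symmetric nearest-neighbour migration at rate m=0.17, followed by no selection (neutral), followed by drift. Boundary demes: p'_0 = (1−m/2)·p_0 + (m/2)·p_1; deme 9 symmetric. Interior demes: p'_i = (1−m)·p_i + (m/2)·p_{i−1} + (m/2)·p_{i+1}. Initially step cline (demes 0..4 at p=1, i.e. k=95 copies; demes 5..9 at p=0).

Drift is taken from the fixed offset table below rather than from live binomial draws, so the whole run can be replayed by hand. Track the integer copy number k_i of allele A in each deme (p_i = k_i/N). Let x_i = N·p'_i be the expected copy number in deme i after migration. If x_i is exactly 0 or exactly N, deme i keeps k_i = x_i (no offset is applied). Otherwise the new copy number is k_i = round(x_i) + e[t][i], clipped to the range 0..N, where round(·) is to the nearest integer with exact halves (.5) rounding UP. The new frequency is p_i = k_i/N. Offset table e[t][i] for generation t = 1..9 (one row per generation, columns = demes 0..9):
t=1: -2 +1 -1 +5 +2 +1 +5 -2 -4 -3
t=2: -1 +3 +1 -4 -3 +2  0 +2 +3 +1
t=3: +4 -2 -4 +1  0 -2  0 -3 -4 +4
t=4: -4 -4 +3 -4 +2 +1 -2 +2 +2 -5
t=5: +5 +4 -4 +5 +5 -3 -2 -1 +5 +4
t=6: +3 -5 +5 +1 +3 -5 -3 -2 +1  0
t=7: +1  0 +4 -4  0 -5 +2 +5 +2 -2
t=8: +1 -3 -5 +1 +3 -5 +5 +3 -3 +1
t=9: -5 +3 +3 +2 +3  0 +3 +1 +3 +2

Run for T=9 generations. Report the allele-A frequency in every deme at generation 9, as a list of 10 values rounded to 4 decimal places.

[0.9368, 0.9684, 0.9684, 0.9263, 0.7579, 0.2105, 0.1368, 0.0947, 0.0632, 0.0421]

t=0: k=[95 95 95 95 95 0 0 0 0 0]
t=1: x=[95.0000 95.0000 95.0000 95.0000 86.9250 8.0750 0.0000 0.0000 0.0000 0.0000] k=[95 95 95 95 89 9 0 0 0 0]
t=2: x=[95.0000 95.0000 95.0000 94.4900 82.7100 15.0350 0.7650 0.0000 0.0000 0.0000] k=[95 95 95 90 80 17 1 0 0 0]
t=3: x=[95.0000 95.0000 94.5750 89.5750 75.4950 20.9950 2.2750 0.0850 0.0000 0.0000] k=[95 95 91 91 75 19 2 0 0 0]
t=4: x=[95.0000 94.6600 91.3400 89.6400 71.6000 22.3150 3.2750 0.1700 0.0000 0.0000] k=[95 91 94 86 74 23 1 2 0 0]
t=5: x=[94.6600 91.5950 93.0650 85.6600 70.6850 25.4650 2.9550 1.7450 0.1700 0.0000] k=[95 95 89 91 76 22 1 1 5 0]
t=6: x=[95.0000 94.4900 89.6800 89.5550 72.6850 24.8050 2.7850 1.3400 4.2350 0.4250] k=[95 89 95 91 76 20 0 0 5 0]
t=7: x=[94.4900 90.0200 94.1500 90.0650 72.5150 23.0600 1.7000 0.4250 4.1500 0.4250] k=[95 90 95 86 73 18 4 5 6 0]
t=8: x=[94.5750 90.8500 93.8100 85.6600 69.4300 21.4850 5.2750 5.0000 5.4050 0.5100] k=[95 88 89 87 72 16 10 8 2 2]
t=9: x=[94.4050 88.6800 88.7450 85.8950 68.5150 20.2500 10.3400 7.6600 2.5100 2.0000] k=[89 92 92 88 72 20 13 9 6 4]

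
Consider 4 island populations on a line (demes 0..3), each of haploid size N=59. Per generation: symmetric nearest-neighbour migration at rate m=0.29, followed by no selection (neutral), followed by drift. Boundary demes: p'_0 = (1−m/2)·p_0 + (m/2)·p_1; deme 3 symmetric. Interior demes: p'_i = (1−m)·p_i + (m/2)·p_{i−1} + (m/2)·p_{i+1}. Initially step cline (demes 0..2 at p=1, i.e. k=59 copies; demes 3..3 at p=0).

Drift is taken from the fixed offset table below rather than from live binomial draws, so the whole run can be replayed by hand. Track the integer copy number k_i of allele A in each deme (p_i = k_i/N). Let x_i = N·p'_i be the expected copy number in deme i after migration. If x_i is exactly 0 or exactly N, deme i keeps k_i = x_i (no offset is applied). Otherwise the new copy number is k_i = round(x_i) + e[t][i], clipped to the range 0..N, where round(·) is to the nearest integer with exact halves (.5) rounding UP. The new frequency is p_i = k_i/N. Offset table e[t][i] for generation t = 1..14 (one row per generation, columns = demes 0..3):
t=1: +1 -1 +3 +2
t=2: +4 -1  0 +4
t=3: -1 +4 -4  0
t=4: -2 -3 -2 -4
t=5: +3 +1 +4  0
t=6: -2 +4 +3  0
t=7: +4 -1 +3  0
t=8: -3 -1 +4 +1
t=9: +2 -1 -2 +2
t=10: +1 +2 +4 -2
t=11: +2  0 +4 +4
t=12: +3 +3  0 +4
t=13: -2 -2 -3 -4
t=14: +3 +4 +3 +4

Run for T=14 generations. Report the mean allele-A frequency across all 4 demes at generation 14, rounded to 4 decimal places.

0.9195

t=0: k=[59 59 59 0]
t=1: x=[59.0000 59.0000 50.4450 8.5550] k=[59 59 53 11]
t=2: x=[59.0000 58.1300 47.7800 17.0900] k=[59 57 48 21]
t=3: x=[58.7100 55.9850 45.3900 24.9150] k=[58 59 41 25]
t=4: x=[58.1450 56.2450 41.2900 27.3200] k=[56 53 39 23]
t=5: x=[55.5650 51.4050 38.7100 25.3200] k=[59 52 43 25]
t=6: x=[57.9850 51.7100 41.6950 27.6100] k=[56 56 45 28]
t=7: x=[56.0000 54.4050 44.1300 30.4650] k=[59 53 47 30]
t=8: x=[58.1300 53.0000 45.4050 32.4650] k=[55 52 49 33]
t=9: x=[54.5650 52.0000 47.1150 35.3200] k=[57 51 45 37]
t=10: x=[56.1300 51.0000 44.7100 38.1600] k=[57 53 49 36]
t=11: x=[56.4200 53.0000 47.6950 37.8850] k=[58 53 52 42]
t=12: x=[57.2750 53.5800 50.6950 43.4500] k=[59 57 51 47]
t=13: x=[58.7100 56.4200 51.2900 47.5800] k=[57 54 48 44]
t=14: x=[56.5650 53.5650 48.2900 44.5800] k=[59 58 51 49]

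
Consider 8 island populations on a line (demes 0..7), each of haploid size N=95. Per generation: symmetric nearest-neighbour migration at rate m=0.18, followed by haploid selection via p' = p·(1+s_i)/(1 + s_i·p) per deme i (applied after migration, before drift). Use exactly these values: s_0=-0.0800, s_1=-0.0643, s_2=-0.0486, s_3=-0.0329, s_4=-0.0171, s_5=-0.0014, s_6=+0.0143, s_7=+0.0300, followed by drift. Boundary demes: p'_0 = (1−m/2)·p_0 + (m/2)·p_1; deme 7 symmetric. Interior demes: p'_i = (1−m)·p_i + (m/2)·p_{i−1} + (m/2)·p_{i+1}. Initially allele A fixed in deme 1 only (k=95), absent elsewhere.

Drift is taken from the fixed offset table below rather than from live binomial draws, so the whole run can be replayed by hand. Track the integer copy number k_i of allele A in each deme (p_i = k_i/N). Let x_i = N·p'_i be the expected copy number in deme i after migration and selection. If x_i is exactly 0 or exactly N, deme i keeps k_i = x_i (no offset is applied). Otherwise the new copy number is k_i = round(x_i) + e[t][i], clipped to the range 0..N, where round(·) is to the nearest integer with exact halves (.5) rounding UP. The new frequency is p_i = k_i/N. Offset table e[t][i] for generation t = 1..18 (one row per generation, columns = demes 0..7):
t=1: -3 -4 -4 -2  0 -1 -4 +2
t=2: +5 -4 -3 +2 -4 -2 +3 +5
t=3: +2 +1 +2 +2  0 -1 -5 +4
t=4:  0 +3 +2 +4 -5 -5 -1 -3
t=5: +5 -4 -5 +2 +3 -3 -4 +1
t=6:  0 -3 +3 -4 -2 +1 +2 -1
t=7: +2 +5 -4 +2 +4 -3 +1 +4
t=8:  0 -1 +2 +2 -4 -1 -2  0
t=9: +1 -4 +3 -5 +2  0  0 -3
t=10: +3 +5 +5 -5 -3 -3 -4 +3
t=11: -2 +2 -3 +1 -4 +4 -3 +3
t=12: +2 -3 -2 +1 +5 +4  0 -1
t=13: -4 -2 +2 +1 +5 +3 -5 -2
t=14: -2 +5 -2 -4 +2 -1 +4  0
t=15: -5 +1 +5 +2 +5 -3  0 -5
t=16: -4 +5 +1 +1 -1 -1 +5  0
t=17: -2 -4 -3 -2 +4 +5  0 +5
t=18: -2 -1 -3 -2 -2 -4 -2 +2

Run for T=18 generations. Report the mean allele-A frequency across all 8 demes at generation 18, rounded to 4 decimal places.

t=0: k=[0 95 0 0 0 0 0 0]
t=1: x=[7.9230 76.9482 8.1702 0.0000 0.0000 0.0000 0.0000 0.0000] k=[5 73 4 0 0 0 0 0]
t=2: x=[10.3271 59.1999 9.4188 0.3482 0.0000 0.0000 0.0000 0.0000] k=[15 55 6 2 0 0 0 0]
t=3: x=[17.3843 45.4129 9.6110 2.1099 0.1769 0.0000 0.0000 0.0000] k=[19 46 12 4 0 0 0 0]
t=4: x=[20.0779 38.9738 13.7439 4.2229 0.3539 0.0000 0.0000 0.0000] k=[20 42 16 8 0 0 0 0]
t=5: x=[20.6029 36.1799 16.9162 7.7583 0.7078 0.0000 0.0000 0.0000] k=[26 32 12 10 4 0 0 0]
t=6: x=[24.9750 28.3214 13.0490 9.3541 4.1116 0.3595 0.0000 0.0000] k=[25 25 16 5 2 1 0 0]
t=7: x=[23.4946 23.0113 15.1740 5.5428 2.1436 0.9986 0.0913 0.0000] k=[25 28 11 8 6 0 1 0]
t=8: x=[23.7539 24.9579 11.7378 7.8458 5.5492 0.6291 0.8316 0.0927] k=[24 24 14 10 2 0 0 0]
t=9: x=[22.5355 21.9580 13.9370 9.3541 2.4977 0.1797 0.0000 0.0000] k=[24 18 17 4 4 0 0 0]
t=10: x=[22.0182 17.4820 15.2707 5.0089 3.5801 0.3595 0.0000 0.0000] k=[25 22 20 0 1 0 0 0]
t=11: x=[23.2355 20.9833 17.6527 1.8290 0.8061 0.0899 0.0000 0.0000] k=[21 23 15 3 0 4 0 0]
t=12: x=[19.8395 20.9930 14.0336 3.6895 0.6193 3.2756 0.3651 0.0000] k=[22 18 12 5 6 7 0 0]
t=13: x=[20.2783 16.8777 11.4006 5.5428 5.9038 6.2718 0.6389 0.0000] k=[16 15 13 7 11 9 0 0]
t=14: x=[14.8360 14.0935 12.1040 7.6610 10.3005 8.3593 0.8215 0.0000] k=[13 19 10 4 12 7 5 0]
t=15: x=[12.6005 16.7148 9.8225 5.0962 10.6656 7.2606 4.7942 0.4634] k=[8 18 15 7 16 4 5 0]
t=16: x=[8.2498 15.9293 13.9467 8.2738 13.9040 5.1632 4.5207 0.4634] k=[4 21 15 9 13 4 10 0]
t=17: x=[5.1114 17.9427 14.3814 9.6072 11.6525 5.3429 8.6712 0.9267] k=[3 14 11 8 16 10 9 6]
t=18: x=[3.6832 12.0245 10.5246 8.7214 14.5265 10.4370 8.9343 6.4453] k=[2 11 8 7 13 6 7 8]

0.0816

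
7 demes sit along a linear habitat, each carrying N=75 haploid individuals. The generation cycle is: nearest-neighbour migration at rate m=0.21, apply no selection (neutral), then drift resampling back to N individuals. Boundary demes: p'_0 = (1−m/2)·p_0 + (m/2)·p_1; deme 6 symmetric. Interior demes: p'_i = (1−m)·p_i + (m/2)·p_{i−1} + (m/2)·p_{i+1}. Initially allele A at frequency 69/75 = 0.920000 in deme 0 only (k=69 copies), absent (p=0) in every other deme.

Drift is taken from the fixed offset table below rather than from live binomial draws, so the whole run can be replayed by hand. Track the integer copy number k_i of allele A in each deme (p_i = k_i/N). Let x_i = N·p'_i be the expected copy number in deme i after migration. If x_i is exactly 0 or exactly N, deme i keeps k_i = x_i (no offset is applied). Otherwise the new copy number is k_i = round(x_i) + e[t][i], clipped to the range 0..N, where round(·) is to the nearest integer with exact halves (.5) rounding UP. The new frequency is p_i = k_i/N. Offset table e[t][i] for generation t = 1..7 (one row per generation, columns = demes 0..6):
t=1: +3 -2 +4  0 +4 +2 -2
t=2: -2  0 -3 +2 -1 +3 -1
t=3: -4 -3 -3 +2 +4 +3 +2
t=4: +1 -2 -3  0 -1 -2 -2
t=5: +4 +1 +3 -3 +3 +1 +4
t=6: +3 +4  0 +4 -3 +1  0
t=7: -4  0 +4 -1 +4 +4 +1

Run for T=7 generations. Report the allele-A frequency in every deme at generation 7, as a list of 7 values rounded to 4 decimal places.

[0.5200, 0.3067, 0.1467, 0.0400, 0.0533, 0.0000, 0.0000]

t=0: k=[69 0 0 0 0 0 0]
t=1: x=[61.7550 7.2450 0.0000 0.0000 0.0000 0.0000 0.0000] k=[65 5 0 0 0 0 0]
t=2: x=[58.7000 10.7750 0.5250 0.0000 0.0000 0.0000 0.0000] k=[57 11 0 0 0 0 0]
t=3: x=[52.1700 14.6750 1.1550 0.0000 0.0000 0.0000 0.0000] k=[48 12 0 0 0 0 0]
t=4: x=[44.2200 14.5200 1.2600 0.0000 0.0000 0.0000 0.0000] k=[45 13 0 0 0 0 0]
t=5: x=[41.6400 14.9950 1.3650 0.0000 0.0000 0.0000 0.0000] k=[46 16 4 0 0 0 0]
t=6: x=[42.8500 17.8900 4.8400 0.4200 0.0000 0.0000 0.0000] k=[46 22 5 4 0 0 0]
t=7: x=[43.4800 22.7350 6.6800 3.6850 0.4200 0.0000 0.0000] k=[39 23 11 3 4 0 0]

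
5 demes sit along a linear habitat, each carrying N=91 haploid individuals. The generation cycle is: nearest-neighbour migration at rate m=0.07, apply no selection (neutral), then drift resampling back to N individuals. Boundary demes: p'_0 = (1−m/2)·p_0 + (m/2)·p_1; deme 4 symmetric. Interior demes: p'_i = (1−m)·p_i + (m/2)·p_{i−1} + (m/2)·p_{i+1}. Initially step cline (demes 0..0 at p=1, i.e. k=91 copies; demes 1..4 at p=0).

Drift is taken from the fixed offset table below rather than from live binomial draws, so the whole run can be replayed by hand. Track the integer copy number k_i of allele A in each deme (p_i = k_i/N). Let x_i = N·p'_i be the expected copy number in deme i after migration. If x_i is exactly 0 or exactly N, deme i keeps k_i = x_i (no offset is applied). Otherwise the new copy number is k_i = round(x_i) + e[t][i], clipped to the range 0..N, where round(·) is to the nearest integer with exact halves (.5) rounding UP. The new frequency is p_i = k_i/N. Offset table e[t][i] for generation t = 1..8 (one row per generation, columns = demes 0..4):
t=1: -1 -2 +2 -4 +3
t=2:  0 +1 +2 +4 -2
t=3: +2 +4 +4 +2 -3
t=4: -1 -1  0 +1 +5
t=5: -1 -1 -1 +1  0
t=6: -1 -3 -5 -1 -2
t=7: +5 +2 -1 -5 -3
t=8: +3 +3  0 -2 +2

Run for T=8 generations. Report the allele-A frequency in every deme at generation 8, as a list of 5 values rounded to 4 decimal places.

t=0: k=[91 0 0 0 0]
t=1: x=[87.8150 3.1850 0.0000 0.0000 0.0000] k=[87 1 0 0 0]
t=2: x=[83.9900 3.9750 0.0350 0.0000 0.0000] k=[84 5 2 0 0]
t=3: x=[81.2350 7.6600 2.0350 0.0700 0.0000] k=[83 12 6 2 0]
t=4: x=[80.5150 14.2750 6.0700 2.0700 0.0700] k=[80 13 6 3 5]
t=5: x=[77.6550 15.1000 6.1400 3.1750 4.9300] k=[77 14 5 4 5]
t=6: x=[74.7950 15.8900 5.2800 4.0700 4.9650] k=[74 13 0 3 3]
t=7: x=[71.8650 14.6800 0.5600 2.8950 3.0000] k=[77 17 0 0 0]
t=8: x=[74.9000 18.5050 0.5950 0.0000 0.0000] k=[78 22 1 0 0]

[0.8571, 0.2418, 0.0110, 0.0000, 0.0000]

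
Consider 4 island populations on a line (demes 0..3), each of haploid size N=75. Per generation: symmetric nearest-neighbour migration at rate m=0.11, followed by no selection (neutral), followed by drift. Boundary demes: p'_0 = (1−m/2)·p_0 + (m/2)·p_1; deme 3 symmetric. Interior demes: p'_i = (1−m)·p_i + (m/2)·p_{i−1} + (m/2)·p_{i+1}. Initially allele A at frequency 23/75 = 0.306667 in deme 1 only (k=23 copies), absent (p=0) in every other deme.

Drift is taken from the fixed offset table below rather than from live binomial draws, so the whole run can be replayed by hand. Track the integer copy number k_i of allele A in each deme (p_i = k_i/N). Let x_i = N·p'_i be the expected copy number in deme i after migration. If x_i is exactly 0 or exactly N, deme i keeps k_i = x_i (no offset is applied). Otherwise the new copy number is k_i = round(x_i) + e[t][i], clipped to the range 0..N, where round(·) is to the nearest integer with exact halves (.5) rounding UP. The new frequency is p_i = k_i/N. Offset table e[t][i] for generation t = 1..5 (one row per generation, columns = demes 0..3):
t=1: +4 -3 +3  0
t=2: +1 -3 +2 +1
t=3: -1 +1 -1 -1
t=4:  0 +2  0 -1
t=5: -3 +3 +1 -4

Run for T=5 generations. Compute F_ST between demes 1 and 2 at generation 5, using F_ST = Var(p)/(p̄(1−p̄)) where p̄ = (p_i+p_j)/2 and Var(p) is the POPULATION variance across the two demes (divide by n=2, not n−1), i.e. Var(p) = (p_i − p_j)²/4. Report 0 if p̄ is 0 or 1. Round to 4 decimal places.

0.0355

t=0: k=[0 23 0 0]
t=1: x=[1.2650 20.4700 1.2650 0.0000] k=[5 17 4 0]
t=2: x=[5.6600 15.6250 4.4950 0.2200] k=[7 13 6 1]
t=3: x=[7.3300 12.2850 6.1100 1.2750] k=[6 13 5 0]
t=4: x=[6.3850 12.1750 5.1650 0.2750] k=[6 14 5 0]
t=5: x=[6.4400 13.0650 5.2200 0.2750] k=[3 16 6 0]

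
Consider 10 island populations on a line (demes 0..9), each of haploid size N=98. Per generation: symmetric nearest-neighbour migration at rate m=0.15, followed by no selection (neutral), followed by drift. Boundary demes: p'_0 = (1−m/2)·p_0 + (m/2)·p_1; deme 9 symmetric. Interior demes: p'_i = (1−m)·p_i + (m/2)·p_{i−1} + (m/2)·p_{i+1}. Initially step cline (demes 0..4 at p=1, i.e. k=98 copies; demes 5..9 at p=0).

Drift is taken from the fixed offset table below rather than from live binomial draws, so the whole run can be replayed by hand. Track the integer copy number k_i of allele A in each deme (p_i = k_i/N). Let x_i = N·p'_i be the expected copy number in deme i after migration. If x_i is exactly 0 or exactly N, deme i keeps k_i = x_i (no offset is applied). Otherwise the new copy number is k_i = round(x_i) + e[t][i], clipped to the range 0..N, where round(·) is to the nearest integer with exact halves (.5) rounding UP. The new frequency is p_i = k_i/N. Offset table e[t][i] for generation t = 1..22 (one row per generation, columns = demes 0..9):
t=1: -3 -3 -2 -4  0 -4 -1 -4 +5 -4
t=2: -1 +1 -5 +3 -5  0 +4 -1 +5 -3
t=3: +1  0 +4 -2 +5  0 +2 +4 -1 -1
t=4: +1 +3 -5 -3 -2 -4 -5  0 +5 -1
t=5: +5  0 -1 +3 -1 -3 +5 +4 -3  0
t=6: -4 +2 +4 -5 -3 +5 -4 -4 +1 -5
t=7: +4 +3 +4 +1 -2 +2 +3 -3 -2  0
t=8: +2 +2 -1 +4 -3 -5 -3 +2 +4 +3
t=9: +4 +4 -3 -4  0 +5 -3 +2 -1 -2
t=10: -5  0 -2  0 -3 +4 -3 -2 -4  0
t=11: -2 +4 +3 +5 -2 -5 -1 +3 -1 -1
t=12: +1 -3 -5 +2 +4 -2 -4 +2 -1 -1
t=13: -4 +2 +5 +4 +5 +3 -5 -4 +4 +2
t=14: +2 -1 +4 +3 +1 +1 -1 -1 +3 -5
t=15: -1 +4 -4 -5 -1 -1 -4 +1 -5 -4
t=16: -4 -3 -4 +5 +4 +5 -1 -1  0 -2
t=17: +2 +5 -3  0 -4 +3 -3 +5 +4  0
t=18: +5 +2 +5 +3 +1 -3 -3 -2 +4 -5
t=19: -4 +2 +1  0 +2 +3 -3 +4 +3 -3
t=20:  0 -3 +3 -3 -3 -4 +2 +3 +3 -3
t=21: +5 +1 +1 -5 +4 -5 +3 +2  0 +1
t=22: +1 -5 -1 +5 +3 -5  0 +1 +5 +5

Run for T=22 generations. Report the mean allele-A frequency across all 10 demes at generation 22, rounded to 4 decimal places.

0.5133

t=0: k=[98 98 98 98 98 0 0 0 0 0]
t=1: x=[98.0000 98.0000 98.0000 98.0000 90.6500 7.3500 0.0000 0.0000 0.0000 0.0000] k=[98 98 98 98 91 3 0 0 0 0]
t=2: x=[98.0000 98.0000 98.0000 97.4750 84.9250 9.3750 0.2250 0.0000 0.0000 0.0000] k=[98 98 98 98 80 9 4 0 0 0]
t=3: x=[98.0000 98.0000 98.0000 96.6500 76.0250 13.9500 4.0750 0.3000 0.0000 0.0000] k=[98 98 98 95 81 14 6 4 0 0]
t=4: x=[98.0000 98.0000 97.7750 94.1750 77.0250 18.4250 6.4500 3.8500 0.3000 0.0000] k=[98 98 93 91 75 14 1 4 5 0]
t=5: x=[98.0000 97.6250 93.2250 89.9500 71.6250 17.6000 2.2000 3.8500 4.5500 0.3750] k=[98 98 92 93 71 15 7 8 2 0]
t=6: x=[98.0000 97.5500 92.5250 91.2750 68.4500 18.6000 7.6750 7.4750 2.3000 0.1500] k=[98 98 97 86 65 24 4 3 3 0]
t=7: x=[98.0000 97.9250 96.2500 85.2500 63.5000 25.5750 5.4250 3.0750 2.7750 0.2250] k=[98 98 98 86 62 28 8 0 1 0]
t=8: x=[98.0000 98.0000 97.1000 85.1000 61.2500 29.0500 8.9000 0.6750 0.8500 0.0750] k=[98 98 96 89 58 24 6 3 5 3]
t=9: x=[98.0000 97.8500 95.6250 87.2000 57.7750 25.2000 7.1250 3.3750 4.7000 3.1500] k=[98 98 93 83 58 30 4 5 4 1]
t=10: x=[98.0000 97.6250 92.6250 81.8750 57.7750 30.1500 6.0250 4.8500 3.8500 1.2250] k=[98 98 91 82 55 34 3 3 0 1]
t=11: x=[98.0000 97.4750 90.8500 80.6500 55.4500 33.2500 5.3250 2.7750 0.3000 0.9250] k=[98 98 94 86 53 28 4 6 0 0]
t=12: x=[98.0000 97.7000 93.7000 84.1250 53.6000 28.0750 5.9500 5.4000 0.4500 0.0000] k=[98 95 89 86 58 26 2 7 0 0]
t=13: x=[97.7750 94.7750 89.2250 84.1250 57.7000 26.6000 4.1750 6.1000 0.5250 0.0000] k=[94 97 94 88 63 30 0 2 5 0]
t=14: x=[94.2250 96.5500 93.7750 86.5750 62.4000 30.2250 2.4000 2.0750 4.4000 0.3750] k=[96 96 98 90 63 31 1 1 7 0]
t=15: x=[96.0000 96.1500 97.2500 88.5750 62.6250 31.1500 3.2500 1.4500 6.0250 0.5250] k=[95 98 93 84 62 30 0 2 1 0]
t=16: x=[95.2250 97.4000 92.7000 83.0250 61.2500 30.1500 2.4000 1.7750 1.0000 0.0750] k=[91 94 89 88 65 35 1 1 1 0]
t=17: x=[91.2250 93.4000 89.3000 86.3500 64.4750 34.7000 3.5500 1.0000 0.9250 0.0750] k=[93 98 86 86 60 38 1 6 5 0]
t=18: x=[93.3750 96.7250 86.9000 84.0500 60.3000 36.8750 4.1500 5.5500 4.7000 0.3750] k=[98 98 92 87 61 34 1 4 9 0]
t=19: x=[98.0000 97.5500 92.0750 85.4250 60.9250 33.5500 3.7000 4.1500 7.9500 0.6750] k=[98 98 93 85 63 37 1 8 11 0]
t=20: x=[98.0000 97.6250 92.7750 83.9500 62.7000 36.2500 4.2250 7.7000 9.9500 0.8250] k=[98 95 96 81 60 32 6 11 13 0]
t=21: x=[97.7750 95.3000 94.8000 80.5500 59.4750 32.1500 8.3250 10.7750 11.8750 0.9750] k=[98 96 96 76 63 27 11 13 12 2]
t=22: x=[97.8500 96.1500 94.5000 76.5250 61.2750 28.5000 12.3500 12.7750 11.3250 2.7500] k=[98 91 94 82 64 24 12 14 16 8]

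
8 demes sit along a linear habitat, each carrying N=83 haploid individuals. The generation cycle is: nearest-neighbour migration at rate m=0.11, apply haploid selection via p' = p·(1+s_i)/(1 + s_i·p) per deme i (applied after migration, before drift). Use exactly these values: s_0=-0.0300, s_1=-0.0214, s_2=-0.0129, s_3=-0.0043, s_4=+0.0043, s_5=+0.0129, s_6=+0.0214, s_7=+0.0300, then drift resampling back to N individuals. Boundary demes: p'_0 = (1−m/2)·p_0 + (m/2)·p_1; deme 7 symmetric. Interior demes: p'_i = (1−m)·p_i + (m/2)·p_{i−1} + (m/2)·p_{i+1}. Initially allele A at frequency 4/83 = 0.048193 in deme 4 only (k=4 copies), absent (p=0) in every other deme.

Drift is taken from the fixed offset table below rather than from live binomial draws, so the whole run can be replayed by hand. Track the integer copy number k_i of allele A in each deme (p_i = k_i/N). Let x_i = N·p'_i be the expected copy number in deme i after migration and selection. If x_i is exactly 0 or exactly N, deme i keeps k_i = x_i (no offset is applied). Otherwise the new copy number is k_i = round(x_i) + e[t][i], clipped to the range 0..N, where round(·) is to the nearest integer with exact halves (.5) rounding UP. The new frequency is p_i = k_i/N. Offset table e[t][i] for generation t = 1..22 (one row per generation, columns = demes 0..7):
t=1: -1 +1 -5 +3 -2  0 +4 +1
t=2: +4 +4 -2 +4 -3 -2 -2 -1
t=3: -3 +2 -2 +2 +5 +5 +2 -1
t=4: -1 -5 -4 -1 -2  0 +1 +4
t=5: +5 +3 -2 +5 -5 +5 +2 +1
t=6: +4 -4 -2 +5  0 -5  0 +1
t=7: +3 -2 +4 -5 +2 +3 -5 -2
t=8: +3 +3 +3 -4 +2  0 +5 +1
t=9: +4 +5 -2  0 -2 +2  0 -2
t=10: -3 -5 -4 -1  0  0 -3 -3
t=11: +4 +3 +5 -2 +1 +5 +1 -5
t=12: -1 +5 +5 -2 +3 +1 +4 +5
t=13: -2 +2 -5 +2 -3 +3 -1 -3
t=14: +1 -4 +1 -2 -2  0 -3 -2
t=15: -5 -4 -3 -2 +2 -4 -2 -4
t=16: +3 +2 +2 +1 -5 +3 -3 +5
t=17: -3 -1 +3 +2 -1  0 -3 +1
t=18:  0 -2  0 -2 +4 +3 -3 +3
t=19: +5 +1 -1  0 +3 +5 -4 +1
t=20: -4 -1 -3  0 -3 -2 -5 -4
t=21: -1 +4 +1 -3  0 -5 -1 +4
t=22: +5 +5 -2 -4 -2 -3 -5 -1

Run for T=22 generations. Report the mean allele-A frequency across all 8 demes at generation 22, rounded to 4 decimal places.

0.0467

t=0: k=[0 0 0 0 4 0 0 0]
t=1: x=[0.0000 0.0000 0.0000 0.2191 3.5746 0.2228 0.0000 0.0000] k=[0 0 0 3 2 0 0 0]
t=2: x=[0.0000 0.0000 0.1629 2.7684 1.9532 0.1114 0.0000 0.0000] k=[0 0 0 7 0 0 0 0]
t=3: x=[0.0000 0.0000 0.3801 6.2052 0.3866 0.0000 0.0000 0.0000] k=[0 0 0 8 5 0 0 0]
t=4: x=[0.0000 0.0000 0.4344 7.3660 4.9098 0.2785 0.0000 0.0000] k=[0 0 0 6 3 0 0 0]
t=5: x=[0.0000 0.0000 0.3258 5.4829 3.0124 0.1671 0.0000 0.0000] k=[0 0 0 10 0 5 0 0]
t=6: x=[0.0000 0.0000 0.5430 8.8658 0.8285 4.5043 0.2809 0.0000] k=[0 0 0 14 1 0 0 0]
t=7: x=[0.0000 0.0000 0.7602 12.4693 1.6670 0.0557 0.0000 0.0000] k=[0 0 5 7 4 3 0 0]
t=8: x=[0.0000 0.2691 4.7762 6.6984 4.1268 2.9260 0.1685 0.0000] k=[0 3 8 3 6 3 5 0]
t=9: x=[0.1601 3.0459 7.3624 3.4258 5.6927 3.3156 4.7082 0.2832] k=[4 8 5 3 4 5 5 0]
t=10: x=[4.0997 7.4667 4.9937 3.1519 4.0164 5.0049 4.8202 0.2832] k=[1 2 1 2 4 5 2 0]
t=11: x=[1.0237 1.8505 1.0959 2.0464 3.9612 4.8381 2.0979 0.1133] k=[5 5 6 0 5 10 3 0]
t=12: x=[4.8588 4.9533 5.5474 0.6024 5.0202 9.4468 3.2862 0.1699] k=[4 10 11 0 8 10 7 5]
t=13: x=[4.2067 9.5408 10.2230 1.0406 7.6999 9.8356 7.1929 5.2536] k=[2 12 5 3 5 13 6 2]
t=14: x=[2.4758 10.8592 5.2112 3.2067 5.3514 12.3088 6.2869 2.2848] k=[3 7 6 1 3 12 3 0]
t=15: x=[3.1270 6.5925 5.7106 1.3791 3.3990 11.1330 3.3983 0.1699] k=[0 3 3 0 5 7 1 0]
t=16: x=[0.1601 2.7764 2.7997 0.4381 4.8546 6.6379 1.3019 0.0566] k=[3 5 5 1 0 10 0 5]
t=17: x=[3.0201 4.7914 4.7218 1.1601 0.6076 9.0024 0.8425 4.8585] k=[0 4 8 3 0 9 0 6]
t=18: x=[0.2134 3.9184 7.4168 3.0971 0.6628 8.1032 0.8425 5.8282] k=[0 2 7 1 5 11 0 9]
t=19: x=[0.1067 2.1199 6.3188 1.5435 5.1306 10.1789 1.1232 8.7333] k=[5 3 5 2 8 15 0 10]
t=20: x=[4.7517 3.1537 4.6675 2.4846 8.0863 13.9380 1.4039 9.7004] k=[1 2 2 2 5 12 0 6]
t=21: x=[1.0237 1.9043 1.9748 2.1559 5.2410 11.0775 1.0109 5.8282] k=[0 6 3 0 5 6 0 10]
t=22: x=[0.3201 5.3949 2.9627 0.4381 4.7994 5.6825 0.8986 9.7004] k=[5 10 1 0 3 3 0 9]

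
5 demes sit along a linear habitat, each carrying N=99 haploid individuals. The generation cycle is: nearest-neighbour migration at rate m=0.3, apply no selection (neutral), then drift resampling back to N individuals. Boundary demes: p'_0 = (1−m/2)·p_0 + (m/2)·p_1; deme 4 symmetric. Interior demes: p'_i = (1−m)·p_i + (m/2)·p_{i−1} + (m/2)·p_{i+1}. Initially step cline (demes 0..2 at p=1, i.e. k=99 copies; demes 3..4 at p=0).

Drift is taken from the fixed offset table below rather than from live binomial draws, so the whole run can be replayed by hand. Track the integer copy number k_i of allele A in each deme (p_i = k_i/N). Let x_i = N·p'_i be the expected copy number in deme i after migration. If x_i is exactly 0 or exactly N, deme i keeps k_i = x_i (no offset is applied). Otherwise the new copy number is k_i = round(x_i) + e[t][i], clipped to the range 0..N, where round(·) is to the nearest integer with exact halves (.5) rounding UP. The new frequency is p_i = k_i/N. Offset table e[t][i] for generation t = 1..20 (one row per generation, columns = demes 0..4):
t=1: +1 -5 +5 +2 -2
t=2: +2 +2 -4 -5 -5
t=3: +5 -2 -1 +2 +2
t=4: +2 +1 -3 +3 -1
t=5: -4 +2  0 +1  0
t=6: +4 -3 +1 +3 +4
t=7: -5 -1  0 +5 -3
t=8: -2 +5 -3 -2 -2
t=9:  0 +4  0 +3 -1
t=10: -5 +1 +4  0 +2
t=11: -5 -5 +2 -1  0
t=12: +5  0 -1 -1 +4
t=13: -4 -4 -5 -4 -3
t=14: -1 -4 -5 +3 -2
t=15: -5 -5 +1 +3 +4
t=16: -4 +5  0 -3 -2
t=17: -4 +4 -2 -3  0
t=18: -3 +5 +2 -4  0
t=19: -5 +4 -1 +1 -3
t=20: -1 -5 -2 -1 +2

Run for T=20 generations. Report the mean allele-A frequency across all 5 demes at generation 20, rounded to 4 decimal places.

t=0: k=[99 99 99 0 0]
t=1: x=[99.0000 99.0000 84.1500 14.8500 0.0000] k=[99 99 89 17 0]
t=2: x=[99.0000 97.5000 79.7000 25.2500 2.5500] k=[99 99 76 20 0]
t=3: x=[99.0000 95.5500 71.0500 25.4000 3.0000] k=[99 94 70 27 5]
t=4: x=[98.2500 91.1500 67.1500 30.1500 8.3000] k=[99 92 64 33 7]
t=5: x=[97.9500 88.8500 63.5500 33.7500 10.9000] k=[94 91 64 35 11]
t=6: x=[93.5500 87.4000 63.7000 35.7500 14.6000] k=[98 84 65 39 19]
t=7: x=[95.9000 83.2500 63.9500 39.9000 22.0000] k=[91 82 64 45 19]
t=8: x=[89.6500 80.6500 63.8500 43.9500 22.9000] k=[88 86 61 42 21]
t=9: x=[87.7000 82.5500 61.9000 41.7000 24.1500] k=[88 87 62 45 23]
t=10: x=[87.8500 83.4000 63.2000 44.2500 26.3000] k=[83 84 67 44 28]
t=11: x=[83.1500 81.3000 66.1000 45.0500 30.4000] k=[78 76 68 44 30]
t=12: x=[77.7000 75.1000 65.6000 45.5000 32.1000] k=[83 75 65 45 36]
t=13: x=[81.8000 74.7000 63.5000 46.6500 37.3500] k=[78 71 59 43 34]
t=14: x=[76.9500 70.2500 58.4000 44.0500 35.3500] k=[76 66 53 47 33]
t=15: x=[74.5000 65.5500 54.0500 45.8000 35.1000] k=[70 61 55 49 39]
t=16: x=[68.6500 61.4500 55.0000 48.4000 40.5000] k=[65 66 55 45 39]
t=17: x=[65.1500 64.2000 55.1500 45.6000 39.9000] k=[61 68 53 43 40]
t=18: x=[62.0500 64.7000 53.7500 44.0500 40.4500] k=[59 70 56 40 40]
t=19: x=[60.6500 66.2500 55.7000 42.4000 40.0000] k=[56 70 55 43 37]
t=20: x=[58.1000 65.6500 55.4500 43.9000 37.9000] k=[57 61 53 43 40]

0.5131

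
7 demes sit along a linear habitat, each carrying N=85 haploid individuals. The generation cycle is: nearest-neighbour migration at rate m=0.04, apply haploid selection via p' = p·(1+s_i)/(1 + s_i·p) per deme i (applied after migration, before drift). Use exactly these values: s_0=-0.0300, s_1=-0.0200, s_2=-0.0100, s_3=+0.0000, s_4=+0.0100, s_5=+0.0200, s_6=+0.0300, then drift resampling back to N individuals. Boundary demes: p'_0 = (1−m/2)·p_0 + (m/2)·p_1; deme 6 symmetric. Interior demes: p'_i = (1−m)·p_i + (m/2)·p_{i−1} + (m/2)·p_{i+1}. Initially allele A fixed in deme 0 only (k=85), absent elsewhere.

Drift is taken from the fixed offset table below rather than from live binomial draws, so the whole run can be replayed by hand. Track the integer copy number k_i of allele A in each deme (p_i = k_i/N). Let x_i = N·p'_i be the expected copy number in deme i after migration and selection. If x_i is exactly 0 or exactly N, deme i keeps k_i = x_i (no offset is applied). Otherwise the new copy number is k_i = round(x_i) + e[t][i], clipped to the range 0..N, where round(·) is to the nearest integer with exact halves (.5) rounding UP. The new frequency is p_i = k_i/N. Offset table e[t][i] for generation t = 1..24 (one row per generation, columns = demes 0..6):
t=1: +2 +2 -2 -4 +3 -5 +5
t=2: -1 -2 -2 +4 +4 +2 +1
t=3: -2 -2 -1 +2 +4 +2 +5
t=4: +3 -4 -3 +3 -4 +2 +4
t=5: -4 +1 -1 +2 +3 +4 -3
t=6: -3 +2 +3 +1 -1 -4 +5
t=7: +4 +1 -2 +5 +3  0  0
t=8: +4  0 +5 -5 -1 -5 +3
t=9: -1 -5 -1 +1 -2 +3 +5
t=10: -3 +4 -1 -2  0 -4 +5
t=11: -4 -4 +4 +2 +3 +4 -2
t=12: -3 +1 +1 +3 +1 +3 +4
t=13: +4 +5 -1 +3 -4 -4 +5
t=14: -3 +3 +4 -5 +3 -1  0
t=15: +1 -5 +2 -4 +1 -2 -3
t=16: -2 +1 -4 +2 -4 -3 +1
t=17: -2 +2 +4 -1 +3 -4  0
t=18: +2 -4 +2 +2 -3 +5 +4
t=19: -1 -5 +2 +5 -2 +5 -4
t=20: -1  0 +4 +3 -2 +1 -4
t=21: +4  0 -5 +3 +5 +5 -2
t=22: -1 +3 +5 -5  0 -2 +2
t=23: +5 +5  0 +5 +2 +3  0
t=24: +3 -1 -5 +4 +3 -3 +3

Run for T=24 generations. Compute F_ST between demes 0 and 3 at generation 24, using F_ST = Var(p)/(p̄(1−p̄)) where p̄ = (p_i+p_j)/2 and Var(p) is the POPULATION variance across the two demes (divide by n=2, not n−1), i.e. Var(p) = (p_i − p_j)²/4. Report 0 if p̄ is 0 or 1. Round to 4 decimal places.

0.1476

t=0: k=[85 0 0 0 0 0 0]
t=1: x=[83.2485 1.6667 0.0000 0.0000 0.0000 0.0000 0.0000] k=[85 4 0 0 0 0 0]
t=2: x=[83.3309 5.4363 0.0792 0.0000 0.0000 0.0000 0.0000] k=[82 3 0 0 0 0 0]
t=3: x=[80.2862 4.4343 0.0594 0.0000 0.0000 0.0000 0.0000] k=[78 2 0 0 0 0 0]
t=4: x=[76.2436 3.4132 0.0396 0.0000 0.0000 0.0000 0.0000] k=[79 0 0 0 0 0 0]
t=5: x=[77.2071 1.5490 0.0000 0.0000 0.0000 0.0000 0.0000] k=[73 3 0 0 0 0 0]
t=6: x=[71.2526 4.2575 0.0594 0.0000 0.0000 0.0000 0.0000] k=[68 6 3 0 0 0 0]
t=7: x=[66.3199 7.0483 2.9710 0.0600 0.0000 0.0000 0.0000] k=[70 8 1 5 0 0 0]
t=8: x=[68.3561 8.9371 1.2080 4.8200 0.1010 0.0000 0.0000] k=[72 9 6 0 0 0 0]
t=9: x=[70.3749 10.0200 5.8847 0.1200 0.0000 0.0000 0.0000] k=[69 5 5 1 0 0 0]
t=10: x=[67.2969 6.1635 4.8736 1.0600 0.0202 0.0000 0.0000] k=[64 10 4 0 0 0 0]
t=11: x=[62.4185 10.7686 4.0015 0.0800 0.0000 0.0000 0.0000] k=[58 7 8 2 0 0 0]
t=12: x=[56.4049 7.8941 7.7886 2.0800 0.0404 0.0000 0.0000] k=[53 9 9 5 1 0 0]
t=13: x=[51.5038 9.7050 8.8401 5.0000 1.0705 0.0204 0.0000] k=[56 15 8 8 0 0 0]
t=14: x=[54.5877 15.4233 8.0663 7.8400 0.1616 0.0000 0.0000] k=[52 18 12 3 3 0 0]
t=15: x=[50.6987 18.2686 11.8372 3.1800 2.9684 0.0612 0.0000] k=[52 13 14 0 4 0 0]
t=16: x=[50.5981 13.5681 13.5849 0.3600 3.8766 0.0816 0.0000] k=[49 15 10 2 0 0 0]
t=17: x=[47.6836 15.3246 9.8521 2.1200 0.0404 0.0000 0.0000] k=[46 17 14 1 3 0 0]
t=18: x=[44.7752 17.2407 13.6842 1.3000 2.9280 0.0612 0.0000] k=[47 13 16 3 0 5 0]
t=19: x=[45.6771 13.5089 15.5519 3.2000 0.1616 4.8905 0.1030] k=[45 9 18 8 0 10 0]
t=20: x=[43.6335 9.7247 17.4800 8.0400 0.3636 9.7699 0.2060] k=[43 10 21 11 0 11 0]
t=21: x=[41.6928 10.6898 20.4236 10.9800 0.4444 10.7445 0.2266] k=[46 11 15 14 5 16 0]
t=22: x=[44.6550 11.5765 14.7769 13.8400 5.4505 15.7120 0.3296] k=[44 15 20 9 5 14 2]
t=23: x=[42.7729 15.4233 19.5284 9.1400 5.3093 13.8075 2.3054] k=[48 20 20 14 7 17 2]
t=24: x=[46.8004 20.2467 19.7273 13.9800 7.4070 16.7649 2.3671] k=[50 19 15 18 10 14 5]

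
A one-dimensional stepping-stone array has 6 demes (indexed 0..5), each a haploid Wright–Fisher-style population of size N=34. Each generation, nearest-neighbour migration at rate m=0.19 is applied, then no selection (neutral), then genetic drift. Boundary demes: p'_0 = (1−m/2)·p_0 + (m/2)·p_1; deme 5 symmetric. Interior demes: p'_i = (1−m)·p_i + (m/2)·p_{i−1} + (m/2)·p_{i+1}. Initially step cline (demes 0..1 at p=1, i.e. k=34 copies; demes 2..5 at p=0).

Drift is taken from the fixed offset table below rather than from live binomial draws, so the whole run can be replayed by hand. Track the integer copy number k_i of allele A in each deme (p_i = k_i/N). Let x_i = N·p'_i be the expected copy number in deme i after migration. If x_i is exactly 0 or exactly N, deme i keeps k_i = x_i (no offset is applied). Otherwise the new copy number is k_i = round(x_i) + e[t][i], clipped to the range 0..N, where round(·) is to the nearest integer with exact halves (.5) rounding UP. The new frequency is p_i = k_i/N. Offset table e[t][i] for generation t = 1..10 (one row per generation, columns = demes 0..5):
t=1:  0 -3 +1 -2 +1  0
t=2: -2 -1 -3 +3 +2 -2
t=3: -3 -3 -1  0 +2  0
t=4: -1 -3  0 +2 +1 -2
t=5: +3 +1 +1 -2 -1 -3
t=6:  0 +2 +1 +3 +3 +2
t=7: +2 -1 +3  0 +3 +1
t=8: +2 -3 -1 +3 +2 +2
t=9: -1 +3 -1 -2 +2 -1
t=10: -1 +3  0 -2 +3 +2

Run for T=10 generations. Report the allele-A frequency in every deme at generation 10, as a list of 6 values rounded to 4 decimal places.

[0.7059, 0.6471, 0.3235, 0.2059, 0.3824, 0.2059]

t=0: k=[34 34 0 0 0 0]
t=1: x=[34.0000 30.7700 3.2300 0.0000 0.0000 0.0000] k=[34 28 4 0 0 0]
t=2: x=[33.4300 26.2900 5.9000 0.3800 0.0000 0.0000] k=[31 25 3 3 0 0]
t=3: x=[30.4300 23.4800 5.0900 2.7150 0.2850 0.0000] k=[27 20 4 3 2 0]
t=4: x=[26.3350 19.1450 5.4250 3.0000 1.9050 0.1900] k=[25 16 5 5 3 0]
t=5: x=[24.1450 15.8100 6.0450 4.8100 2.9050 0.2850] k=[27 17 7 3 2 0]
t=6: x=[26.0500 17.0000 7.5700 3.2850 1.9050 0.1900] k=[26 19 9 6 5 2]
t=7: x=[25.3350 18.7150 9.6650 6.1900 4.8100 2.2850] k=[27 18 13 6 8 3]
t=8: x=[26.1450 18.3800 12.8100 6.8550 7.3350 3.4750] k=[28 15 12 10 9 5]
t=9: x=[26.7650 15.9500 12.0950 10.0950 8.7150 5.3800] k=[26 19 11 8 11 4]
t=10: x=[25.3350 18.9050 11.4750 8.5700 10.0500 4.6650] k=[24 22 11 7 13 7]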